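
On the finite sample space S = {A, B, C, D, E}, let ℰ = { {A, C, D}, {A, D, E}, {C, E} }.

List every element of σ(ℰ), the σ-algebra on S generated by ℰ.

σ(ℰ) (16 sets): { {}, {B}, {C}, {E}, {A, D}, {B, C}, {B, E}, {C, E}, {A, B, D}, {A, C, D}, {A, D, E}, {B, C, E}, {A, B, C, D}, {A, B, D, E}, {A, C, D, E}, S }

Check:
Begin from { {}, {C, E}, {A, C, D}, {A, D, E}, S } (that is, ℰ plus ∅ and S).
Step 1. New:
  {B, C}  = ᶜ of {A, D, E}
  {B, E}  = ᶜ of {A, C, D}
  {A, B, D}  = ᶜ of {C, E}
  {A, C, D, E}  = {A, D, E} ∪ {A, C, D}
Step 2: 4 new —
  {B}  = ᶜ of {A, C, D, E}
  {B, C, E}  = {B, E} ∪ {B, C}
  {A, B, C, D}  = {A, B, D} ∪ {A, C, D}
  {A, B, D, E}  = {A, D, E} ∪ {B, E}
Step 3: +3 →
  {C}  = ᶜ of {A, B, D, E}
  {E}  = ᶜ of {A, B, C, D}
  {A, D}  = ᶜ of {B, C, E}
Step 4: already closed under ᶜ and ∪.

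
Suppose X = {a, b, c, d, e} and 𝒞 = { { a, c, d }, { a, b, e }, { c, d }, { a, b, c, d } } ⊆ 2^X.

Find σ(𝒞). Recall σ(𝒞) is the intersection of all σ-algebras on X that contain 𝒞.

σ(𝒞) = { ∅, { a }, { b }, { e }, { a, b }, { a, e }, { b, e }, { c, d }, { a, b, e }, { a, c, d }, { b, c, d }, { c, d, e }, { a, b, c, d }, { a, c, d, e }, { b, c, d, e }, X }

Trace:
Begin from { ∅, { c, d }, { a, b, e }, { a, c, d }, { a, b, c, d }, X } (that is, 𝒞 plus ∅ and X).
Pass 1: 2 new —
  { e }  = complement { a, b, c, d }
  { b, e }  = complement { a, c, d }
  [8 total]
Pass 2 adds 3:
  { c, d, e }  = { c, d } ∪ { e }
  { a, c, d, e }  = { a, c, d } ∪ { e }
  { b, c, d, e }  = { c, d } ∪ { b, e }
  [11 total]
Pass 3 (3 new):
  { a }  = complement { b, c, d, e }
  { b }  = complement { a, c, d, e }
  { a, b }  = complement { c, d, e }
  [14 total]
Pass 4 adds 2:
  { a, e }  = { e } ∪ { a }
  { b, c, d }  = { c, d } ∪ { b }
  [16 total]
Pass 5: no new sets; the family is a σ-algebra.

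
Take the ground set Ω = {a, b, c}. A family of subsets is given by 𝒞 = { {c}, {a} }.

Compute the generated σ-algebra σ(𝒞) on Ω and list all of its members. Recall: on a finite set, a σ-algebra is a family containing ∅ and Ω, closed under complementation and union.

σ(𝒞) = { ∅, {a}, {b}, {c}, {a,b}, {a,c}, {b,c}, Ω }

Trace:
Initial family (4 sets): { ∅, {a}, {c}, Ω }.
Step 1: 3 new —
  {a,b}  = ᶜ of {c}
  {a,c}  = {c} ∪ {a}
  {b,c}  = ᶜ of {a}
Step 2: 1 new —
  {b}  = ᶜ of {a,c}
Step 3: already closed under ᶜ and ∪.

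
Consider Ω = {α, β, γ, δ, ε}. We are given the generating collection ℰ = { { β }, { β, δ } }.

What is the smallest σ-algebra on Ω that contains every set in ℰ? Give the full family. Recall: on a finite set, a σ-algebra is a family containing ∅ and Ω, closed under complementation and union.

σ(ℰ) = { {  }, { β }, { δ }, { β, δ }, { α, γ, ε }, { α, β, γ, ε }, { α, γ, δ, ε }, Ω }

Check:
Begin from { {  }, { β }, { β, δ }, Ω } (that is, ℰ plus ∅ and Ω).
Step 1 adds 2:
  { α, γ, ε }  = ᶜ of { β, δ }
  { α, γ, δ, ε }  = ᶜ of { β }
  (now 6)
Step 2: 1 new —
  { α, β, γ, ε }  = { α, γ, ε } ∪ { β }
  (now 7)
Step 3 adds 1:
  { δ }  = ᶜ of { α, β, γ, ε }
  (now 8)
Step 4: stable.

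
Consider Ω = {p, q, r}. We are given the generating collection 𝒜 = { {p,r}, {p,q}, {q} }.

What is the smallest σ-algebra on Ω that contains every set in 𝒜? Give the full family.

|σ(𝒜)| = 8.  σ(𝒜) = { {}, {p}, {q}, {r}, {p,q}, {p,r}, {q,r}, Ω }

Derivation:
Start: 𝒜 ∪ {∅, Ω} = { {}, {q}, {p,q}, {p,r}, Ω }.
Pass 1: 1 new —
  {r}  = Ω∖{p,q}
Pass 2 (1 new):
  {q,r}  = {r} ∪ {q}
Pass 3 adds 1:
  {p}  = Ω∖{q,r}
Pass 4: stable.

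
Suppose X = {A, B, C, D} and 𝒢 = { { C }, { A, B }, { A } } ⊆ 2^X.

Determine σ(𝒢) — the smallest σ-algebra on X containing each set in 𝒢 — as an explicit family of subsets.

|σ(𝒢)| = 16.  σ(𝒢) = { ∅, { A }, { B }, { C }, { D }, { A, B }, { A, C }, { A, D }, { B, C }, { B, D }, { C, D }, { A, B, C }, { A, B, D }, { A, C, D }, { B, C, D }, X }

Trace:
Start: 𝒢 ∪ {∅, X} = { ∅, { A }, { C }, { A, B }, X }.
Step 1 (5 new):
  { A, C }  = { C } ∪ { A }
  { C, D }  = ᶜ of { A, B }
  { A, B, C }  = { C } ∪ { A, B }
  { A, B, D }  = ᶜ of { C }
  { B, C, D }  = ᶜ of { A }
  [10 total]
Step 2 adds 3:
  { D }  = ᶜ of { A, B, C }
  { B, D }  = ᶜ of { A, C }
  { A, C, D }  = { C, D } ∪ { A, C }
  [13 total]
Step 3 (2 new):
  { B }  = ᶜ of { A, C, D }
  { A, D }  = { D } ∪ { A }
  [15 total]
Step 4. New:
  { B, C }  = ᶜ of { A, D }
  [16 total]
Step 5: closed — nothing new.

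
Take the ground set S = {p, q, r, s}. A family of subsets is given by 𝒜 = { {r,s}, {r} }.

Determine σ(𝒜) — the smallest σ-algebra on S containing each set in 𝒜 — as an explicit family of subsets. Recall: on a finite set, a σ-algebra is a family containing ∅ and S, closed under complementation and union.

Take S₀ = 𝒜 ∪ {∅, S} = { {}, {r}, {r,s}, S }.
Round 1: 2 new —
  {p,q}  = {r,s}ᶜ
  {p,q,s}  = {r}ᶜ
Round 2: 1 new —
  {p,q,r}  = {r} ∪ {p,q}
Round 3: 1 new —
  {s}  = {p,q,r}ᶜ
Round 4: stable.

Therefore σ(𝒜) = { {}, {r}, {s}, {p,q}, {r,s}, {p,q,r}, {p,q,s}, S } (|σ(𝒜)| = 8).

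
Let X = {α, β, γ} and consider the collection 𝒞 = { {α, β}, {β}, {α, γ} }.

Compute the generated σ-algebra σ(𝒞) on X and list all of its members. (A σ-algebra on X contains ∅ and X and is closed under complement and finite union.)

Seed the family with 𝒞 together with ∅ and X: { {}, {β}, {α, β}, {α, γ}, X }.
Step 1: +1 →
  {γ}  = complement {α, β}
Step 2. New:
  {β, γ}  = {γ} ∪ {β}
Step 3: +1 →
  {α}  = complement {β, γ}
Step 4: stable.

Hence σ(𝒞) has 8 members: { {}, {α}, {β}, {γ}, {α, β}, {α, γ}, {β, γ}, X }.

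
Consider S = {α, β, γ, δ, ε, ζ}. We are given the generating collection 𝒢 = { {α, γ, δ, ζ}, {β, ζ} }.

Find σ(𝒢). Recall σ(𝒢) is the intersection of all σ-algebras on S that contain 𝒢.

Seed the family with 𝒢 together with ∅ and S: { {}, {β, ζ}, {α, γ, δ, ζ}, S }.
Round 1: +3 →
  {β, ε}  = ᶜ of {α, γ, δ, ζ}
  {α, γ, δ, ε}  = ᶜ of {β, ζ}
  {α, β, γ, δ, ζ}  = {β, ζ} ∪ {α, γ, δ, ζ}
  (now 7)
Round 2. New:
  {ε}  = ᶜ of {α, β, γ, δ, ζ}
  {β, ε, ζ}  = {β, ε} ∪ {β, ζ}
  {α, β, γ, δ, ε}  = {β, ε} ∪ {α, γ, δ, ε}
  {α, γ, δ, ε, ζ}  = {α, γ, δ, ε} ∪ {α, γ, δ, ζ}
  (now 11)
Round 3 adds 3:
  {β}  = ᶜ of {α, γ, δ, ε, ζ}
  {ζ}  = ᶜ of {α, β, γ, δ, ε}
  {α, γ, δ}  = ᶜ of {β, ε, ζ}
  (now 14)
Round 4 (2 new):
  {ε, ζ}  = {ε} ∪ {ζ}
  {α, β, γ, δ}  = {α, γ, δ} ∪ {β}
  (now 16)
Round 5 adds nothing — fixpoint reached.

Therefore σ(𝒢) = { {}, {β}, {ε}, {ζ}, {β, ε}, {β, ζ}, {ε, ζ}, {α, γ, δ}, {β, ε, ζ}, {α, β, γ, δ}, {α, γ, δ, ε}, {α, γ, δ, ζ}, {α, β, γ, δ, ε}, {α, β, γ, δ, ζ}, {α, γ, δ, ε, ζ}, S } (|σ(𝒢)| = 16).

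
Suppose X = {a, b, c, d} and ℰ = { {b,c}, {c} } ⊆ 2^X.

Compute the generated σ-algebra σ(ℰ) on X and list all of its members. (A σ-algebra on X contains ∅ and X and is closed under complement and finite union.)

|σ(ℰ)| = 8.  σ(ℰ) = { {}, {b}, {c}, {a,d}, {b,c}, {a,b,d}, {a,c,d}, X }

Working:
Start: ℰ ∪ {∅, X} = { {}, {c}, {b,c}, X }.
Step 1: +2 →
  {a,d}  = {b,c}ᶜ
  {a,b,d}  = {c}ᶜ
  (now 6)
Step 2 adds 1:
  {a,c,d}  = {c} ∪ {a,d}
  (now 7)
Step 3: +1 →
  {b}  = {a,c,d}ᶜ
  (now 8)
Step 4: stable.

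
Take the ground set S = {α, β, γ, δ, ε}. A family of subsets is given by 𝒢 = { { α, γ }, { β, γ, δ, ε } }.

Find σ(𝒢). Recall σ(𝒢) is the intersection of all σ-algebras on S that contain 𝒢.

σ(𝒢) = { {}, { α }, { γ }, { α, γ }, { β, δ, ε }, { α, β, δ, ε }, { β, γ, δ, ε }, S }

Check:
Take S₀ = 𝒢 ∪ {∅, S} = { {}, { α, γ }, { β, γ, δ, ε }, S }.
Round 1: 2 new —
  { α }  = complement { β, γ, δ, ε }
  { β, δ, ε }  = complement { α, γ }
  [6 total]
Round 2 adds 1:
  { α, β, δ, ε }  = { β, δ, ε } ∪ { α }
  [7 total]
Round 3 (1 new):
  { γ }  = complement { α, β, δ, ε }
  [8 total]
Round 4: no new sets; the family is a σ-algebra.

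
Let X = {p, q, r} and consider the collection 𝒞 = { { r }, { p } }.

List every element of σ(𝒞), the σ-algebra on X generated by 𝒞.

Begin from { {  }, { p }, { r }, X } (that is, 𝒞 plus ∅ and X).
Step 1: 3 new —
  { p, q }  = X∖{ r }
  { p, r }  = { r } ∪ { p }
  { q, r }  = X∖{ p }
  (now 7)
Step 2: +1 →
  { q }  = X∖{ p, r }
  (now 8)
After Step 3 the family is unchanged; done.

Hence σ(𝒞) has 8 members: { {  }, { p }, { q }, { r }, { p, q }, { p, r }, { q, r }, X }.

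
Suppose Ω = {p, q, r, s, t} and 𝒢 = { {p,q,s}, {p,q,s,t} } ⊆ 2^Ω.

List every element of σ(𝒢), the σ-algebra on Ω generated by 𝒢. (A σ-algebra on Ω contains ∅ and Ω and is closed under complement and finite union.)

Answer: σ(𝒢) = { {}, {r}, {t}, {r,t}, {p,q,s}, {p,q,r,s}, {p,q,s,t}, Ω }

Derivation:
Seed the family with 𝒢 together with ∅ and Ω: { {}, {p,q,s}, {p,q,s,t}, Ω }.
Round 1: +2 →
  {r}  = {p,q,s,t}ᶜ
  {r,t}  = {p,q,s}ᶜ
Round 2: +1 →
  {p,q,r,s}  = {r} ∪ {p,q,s}
Round 3 (1 new):
  {t}  = {p,q,r,s}ᶜ
Round 4: already closed under ᶜ and ∪.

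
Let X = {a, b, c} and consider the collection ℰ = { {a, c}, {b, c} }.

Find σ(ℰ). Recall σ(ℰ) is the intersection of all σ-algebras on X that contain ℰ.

Begin from { {}, {a, c}, {b, c}, X } (that is, ℰ plus ∅ and X).
Pass 1. New:
  {a}  = {b, c}ᶜ
  {b}  = {a, c}ᶜ
  [6 total]
Pass 2 adds 1:
  {a, b}  = {b} ∪ {a}
  [7 total]
Pass 3 adds 1:
  {c}  = {a, b}ᶜ
  [8 total]
Pass 4 adds nothing — fixpoint reached.

|σ(ℰ)| = 8.  σ(ℰ) = { {}, {a}, {b}, {c}, {a, b}, {a, c}, {b, c}, X }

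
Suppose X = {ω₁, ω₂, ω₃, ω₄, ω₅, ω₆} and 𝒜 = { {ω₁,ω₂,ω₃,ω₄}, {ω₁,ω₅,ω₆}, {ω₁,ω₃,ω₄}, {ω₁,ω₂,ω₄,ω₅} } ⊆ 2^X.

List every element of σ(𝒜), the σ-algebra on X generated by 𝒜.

|σ(𝒜)| = 64.  σ(𝒜) = { {}, {ω₁}, {ω₂}, {ω₃}, {ω₄}, {ω₅}, {ω₆}, {ω₁,ω₂}, {ω₁,ω₃}, {ω₁,ω₄}, {ω₁,ω₅}, {ω₁,ω₆}, {ω₂,ω₃}, {ω₂,ω₄}, {ω₂,ω₅}, {ω₂,ω₆}, {ω₃,ω₄}, {ω₃,ω₅}, {ω₃,ω₆}, {ω₄,ω₅}, {ω₄,ω₆}, {ω₅,ω₆}, {ω₁,ω₂,ω₃}, {ω₁,ω₂,ω₄}, {ω₁,ω₂,ω₅}, {ω₁,ω₂,ω₆}, {ω₁,ω₃,ω₄}, {ω₁,ω₃,ω₅}, {ω₁,ω₃,ω₆}, {ω₁,ω₄,ω₅}, {ω₁,ω₄,ω₆}, {ω₁,ω₅,ω₆}, {ω₂,ω₃,ω₄}, {ω₂,ω₃,ω₅}, {ω₂,ω₃,ω₆}, {ω₂,ω₄,ω₅}, {ω₂,ω₄,ω₆}, {ω₂,ω₅,ω₆}, {ω₃,ω₄,ω₅}, {ω₃,ω₄,ω₆}, {ω₃,ω₅,ω₆}, {ω₄,ω₅,ω₆}, {ω₁,ω₂,ω₃,ω₄}, {ω₁,ω₂,ω₃,ω₅}, {ω₁,ω₂,ω₃,ω₆}, {ω₁,ω₂,ω₄,ω₅}, {ω₁,ω₂,ω₄,ω₆}, {ω₁,ω₂,ω₅,ω₆}, {ω₁,ω₃,ω₄,ω₅}, {ω₁,ω₃,ω₄,ω₆}, {ω₁,ω₃,ω₅,ω₆}, {ω₁,ω₄,ω₅,ω₆}, {ω₂,ω₃,ω₄,ω₅}, {ω₂,ω₃,ω₄,ω₆}, {ω₂,ω₃,ω₅,ω₆}, {ω₂,ω₄,ω₅,ω₆}, {ω₃,ω₄,ω₅,ω₆}, {ω₁,ω₂,ω₃,ω₄,ω₅}, {ω₁,ω₂,ω₃,ω₄,ω₆}, {ω₁,ω₂,ω₃,ω₅,ω₆}, {ω₁,ω₂,ω₄,ω₅,ω₆}, {ω₁,ω₃,ω₄,ω₅,ω₆}, {ω₂,ω₃,ω₄,ω₅,ω₆}, X }

Working:
Initial family (6 sets): { {}, {ω₁,ω₃,ω₄}, {ω₁,ω₅,ω₆}, {ω₁,ω₂,ω₃,ω₄}, {ω₁,ω₂,ω₄,ω₅}, X }.
Step 1 adds 7:
  {ω₃,ω₆}  = {ω₁,ω₂,ω₄,ω₅}ᶜ
  {ω₅,ω₆}  = {ω₁,ω₂,ω₃,ω₄}ᶜ
  {ω₂,ω₃,ω₄}  = {ω₁,ω₅,ω₆}ᶜ
  {ω₂,ω₅,ω₆}  = {ω₁,ω₃,ω₄}ᶜ
  {ω₁,ω₂,ω₃,ω₄,ω₅}  = {ω₁,ω₃,ω₄} ∪ {ω₁,ω₂,ω₄,ω₅}
  {ω₁,ω₂,ω₄,ω₅,ω₆}  = {ω₁,ω₅,ω₆} ∪ {ω₁,ω₂,ω₄,ω₅}
  {ω₁,ω₃,ω₄,ω₅,ω₆}  = {ω₁,ω₃,ω₄} ∪ {ω₁,ω₅,ω₆}
  |family| = 13
Step 2. New:
  {ω₂}  = {ω₁,ω₃,ω₄,ω₅,ω₆}ᶜ
  {ω₃}  = {ω₁,ω₂,ω₄,ω₅,ω₆}ᶜ
  {ω₆}  = {ω₁,ω₂,ω₃,ω₄,ω₅}ᶜ
  {ω₃,ω₅,ω₆}  = {ω₅,ω₆} ∪ {ω₃,ω₆}
  {ω₁,ω₂,ω₅,ω₆}  = {ω₂,ω₅,ω₆} ∪ {ω₁,ω₅,ω₆}
  {ω₁,ω₃,ω₄,ω₆}  = {ω₁,ω₃,ω₄} ∪ {ω₃,ω₆}
  {ω₁,ω₃,ω₅,ω₆}  = {ω₁,ω₅,ω₆} ∪ {ω₃,ω₆}
  {ω₂,ω₃,ω₄,ω₆}  = {ω₂,ω₃,ω₄} ∪ {ω₃,ω₆}
  {ω₂,ω₃,ω₅,ω₆}  = {ω₂,ω₅,ω₆} ∪ {ω₃,ω₆}
  {ω₁,ω₂,ω₃,ω₄,ω₆}  = {ω₃,ω₆} ∪ {ω₁,ω₂,ω₃,ω₄}
  {ω₂,ω₃,ω₄,ω₅,ω₆}  = {ω₂,ω₃,ω₄} ∪ {ω₅,ω₆}
  |family| = 24
Step 3: +12 →
  {ω₁}  = {ω₂,ω₃,ω₄,ω₅,ω₆}ᶜ
  {ω₅}  = {ω₁,ω₂,ω₃,ω₄,ω₆}ᶜ
  {ω₁,ω₄}  = {ω₂,ω₃,ω₅,ω₆}ᶜ
  {ω₁,ω₅}  = {ω₂,ω₃,ω₄,ω₆}ᶜ
  {ω₂,ω₃}  = {ω₂} ∪ {ω₃}
  {ω₂,ω₄}  = {ω₁,ω₃,ω₅,ω₆}ᶜ
  {ω₂,ω₅}  = {ω₁,ω₃,ω₄,ω₆}ᶜ
  {ω₂,ω₆}  = {ω₂} ∪ {ω₆}
  {ω₃,ω₄}  = {ω₁,ω₂,ω₅,ω₆}ᶜ
  {ω₁,ω₂,ω₄}  = {ω₃,ω₅,ω₆}ᶜ
  {ω₂,ω₃,ω₆}  = {ω₂} ∪ {ω₃,ω₆}
  {ω₁,ω₂,ω₃,ω₅,ω₆}  = {ω₂} ∪ {ω₁,ω₃,ω₅,ω₆}
  |family| = 36
Step 4 adds 25:
  {ω₄}  = {ω₁,ω₂,ω₃,ω₅,ω₆}ᶜ
  {ω₁,ω₂}  = {ω₂} ∪ {ω₁}
  {ω₁,ω₃}  = {ω₃} ∪ {ω₁}
  {ω₁,ω₆}  = {ω₆} ∪ {ω₁}
  {ω₃,ω₅}  = {ω₅} ∪ {ω₃}
  {ω₁,ω₂,ω₃}  = {ω₂,ω₃} ∪ {ω₁}
  {ω₁,ω₂,ω₅}  = {ω₂,ω₅} ∪ {ω₁,ω₅}
  {ω₁,ω₂,ω₆}  = {ω₂,ω₆} ∪ {ω₁}
  {ω₁,ω₃,ω₅}  = {ω₃} ∪ {ω₁,ω₅}
  {ω₁,ω₃,ω₆}  = {ω₃,ω₆} ∪ {ω₁}
  {ω₁,ω₄,ω₅}  = {ω₂,ω₃,ω₆}ᶜ
  {ω₁,ω₄,ω₆}  = {ω₆} ∪ {ω₁,ω₄}
  {ω₂,ω₃,ω₅}  = {ω₂,ω₅} ∪ {ω₃}
  {ω₂,ω₄,ω₅}  = {ω₂,ω₅} ∪ {ω₂,ω₄}
  {ω₂,ω₄,ω₆}  = {ω₂,ω₆} ∪ {ω₂,ω₄}
  {ω₃,ω₄,ω₅}  = {ω₃,ω₄} ∪ {ω₅}
  {ω₃,ω₄,ω₆}  = {ω₃,ω₄} ∪ {ω₆}
  {ω₁,ω₂,ω₃,ω₅}  = {ω₂,ω₃} ∪ {ω₁,ω₅}
  {ω₁,ω₂,ω₃,ω₆}  = {ω₂,ω₃,ω₆} ∪ {ω₁}
  {ω₁,ω₂,ω₄,ω₆}  = {ω₂,ω₆} ∪ {ω₁,ω₂,ω₄}
  {ω₁,ω₃,ω₄,ω₅}  = {ω₂,ω₆}ᶜ
  {ω₁,ω₄,ω₅,ω₆}  = {ω₂,ω₃}ᶜ
  {ω₂,ω₃,ω₄,ω₅}  = {ω₂,ω₅} ∪ {ω₃,ω₄}
  {ω₂,ω₄,ω₅,ω₆}  = {ω₅,ω₆} ∪ {ω₂,ω₄}
  {ω₃,ω₄,ω₅,ω₆}  = {ω₃,ω₄} ∪ {ω₅,ω₆}
  |family| = 61
Step 5 adds 3:
  {ω₄,ω₅}  = {ω₁,ω₂,ω₃,ω₆}ᶜ
  {ω₄,ω₆}  = {ω₁,ω₂,ω₃,ω₅}ᶜ
  {ω₄,ω₅,ω₆}  = {ω₁,ω₂,ω₃}ᶜ
  |family| = 64
Step 6: closed — nothing new.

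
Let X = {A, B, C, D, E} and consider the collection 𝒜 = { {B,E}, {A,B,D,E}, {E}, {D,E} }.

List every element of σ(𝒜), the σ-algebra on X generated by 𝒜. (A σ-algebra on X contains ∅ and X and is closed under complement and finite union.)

|σ(𝒜)| = 32.  σ(𝒜) = { {}, {A}, {B}, {C}, {D}, {E}, {A,B}, {A,C}, {A,D}, {A,E}, {B,C}, {B,D}, {B,E}, {C,D}, {C,E}, {D,E}, {A,B,C}, {A,B,D}, {A,B,E}, {A,C,D}, {A,C,E}, {A,D,E}, {B,C,D}, {B,C,E}, {B,D,E}, {C,D,E}, {A,B,C,D}, {A,B,C,E}, {A,B,D,E}, {A,C,D,E}, {B,C,D,E}, X }

Working:
Seed the family with 𝒜 together with ∅ and X: { {}, {E}, {B,E}, {D,E}, {A,B,D,E}, X }.
Iteration 1 adds 5:
  {C}  = ᶜ of {A,B,D,E}
  {A,B,C}  = ᶜ of {D,E}
  {A,C,D}  = ᶜ of {B,E}
  {B,D,E}  = {D,E} ∪ {B,E}
  {A,B,C,D}  = ᶜ of {E}
  |family| = 11
Iteration 2: +7 →
  {A,C}  = ᶜ of {B,D,E}
  {C,E}  = {E} ∪ {C}
  {B,C,E}  = {B,E} ∪ {C}
  {C,D,E}  = {D,E} ∪ {C}
  {A,B,C,E}  = {B,E} ∪ {A,B,C}
  {A,C,D,E}  = {E} ∪ {A,C,D}
  {B,C,D,E}  = {C} ∪ {B,D,E}
  |family| = 18
Iteration 3: +7 →
  {A}  = ᶜ of {B,C,D,E}
  {B}  = ᶜ of {A,C,D,E}
  {D}  = ᶜ of {A,B,C,E}
  {A,B}  = ᶜ of {C,D,E}
  {A,D}  = ᶜ of {B,C,E}
  {A,B,D}  = ᶜ of {C,E}
  {A,C,E}  = {A,C} ∪ {C,E}
  |family| = 25
Iteration 4. New:
  {A,E}  = {E} ∪ {A}
  {B,C}  = {B} ∪ {C}
  {B,D}  = ᶜ of {A,C,E}
  {C,D}  = {C} ∪ {D}
  {A,B,E}  = {B,E} ∪ {A,B}
  {A,D,E}  = {E} ∪ {A,D}
  |family| = 31
Iteration 5. New:
  {B,C,D}  = ᶜ of {A,E}
  |family| = 32
Iteration 6 adds nothing — fixpoint reached.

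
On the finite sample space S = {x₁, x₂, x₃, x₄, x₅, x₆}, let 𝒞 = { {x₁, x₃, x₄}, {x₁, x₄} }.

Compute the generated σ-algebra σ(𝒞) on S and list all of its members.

σ(𝒞) (8 sets): { ∅, {x₃}, {x₁, x₄}, {x₁, x₃, x₄}, {x₂, x₅, x₆}, {x₂, x₃, x₅, x₆}, {x₁, x₂, x₄, x₅, x₆}, S }

Working:
Start: 𝒞 ∪ {∅, S} = { ∅, {x₁, x₄}, {x₁, x₃, x₄}, S }.
Round 1 (2 new):
  {x₂, x₅, x₆}  = {x₁, x₃, x₄}ᶜ
  {x₂, x₃, x₅, x₆}  = {x₁, x₄}ᶜ
  |family| = 6
Round 2 (1 new):
  {x₁, x₂, x₄, x₅, x₆}  = {x₁, x₄} ∪ {x₂, x₅, x₆}
  |family| = 7
Round 3. New:
  {x₃}  = {x₁, x₂, x₄, x₅, x₆}ᶜ
  |family| = 8
Round 4: no new sets; the family is a σ-algebra.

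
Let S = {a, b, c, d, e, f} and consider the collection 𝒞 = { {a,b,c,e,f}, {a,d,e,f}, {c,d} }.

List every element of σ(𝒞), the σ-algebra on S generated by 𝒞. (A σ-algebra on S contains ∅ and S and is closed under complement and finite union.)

Answer: σ(𝒞) = { {}, {b}, {c}, {d}, {b,c}, {b,d}, {c,d}, {a,e,f}, {b,c,d}, {a,b,e,f}, {a,c,e,f}, {a,d,e,f}, {a,b,c,e,f}, {a,b,d,e,f}, {a,c,d,e,f}, S }

Check:
Seed the family with 𝒞 together with ∅ and S: { {}, {c,d}, {a,d,e,f}, {a,b,c,e,f}, S }.
Round 1 adds 4:
  {d}  = S∖{a,b,c,e,f}
  {b,c}  = S∖{a,d,e,f}
  {a,b,e,f}  = S∖{c,d}
  {a,c,d,e,f}  = {c,d} ∪ {a,d,e,f}
  (now 9)
Round 2: +3 →
  {b}  = S∖{a,c,d,e,f}
  {b,c,d}  = {c,d} ∪ {b,c}
  {a,b,d,e,f}  = {a,d,e,f} ∪ {a,b,e,f}
  (now 12)
Round 3. New:
  {c}  = S∖{a,b,d,e,f}
  {b,d}  = {d} ∪ {b}
  {a,e,f}  = S∖{b,c,d}
  (now 15)
Round 4: 1 new —
  {a,c,e,f}  = S∖{b,d}
  (now 16)
Round 5 adds nothing — fixpoint reached.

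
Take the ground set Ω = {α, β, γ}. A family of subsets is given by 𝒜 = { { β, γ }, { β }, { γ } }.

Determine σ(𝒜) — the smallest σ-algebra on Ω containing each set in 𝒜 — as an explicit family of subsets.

Begin from { {}, { β }, { γ }, { β, γ }, Ω } (that is, 𝒜 plus ∅ and Ω).
Step 1 adds 3:
  { α }  = Ω∖{ β, γ }
  { α, β }  = Ω∖{ γ }
  { α, γ }  = Ω∖{ β }
  (now 8)
Step 2 adds nothing — fixpoint reached.

Hence σ(𝒜) has 8 members: { {}, { α }, { β }, { γ }, { α, β }, { α, γ }, { β, γ }, Ω }.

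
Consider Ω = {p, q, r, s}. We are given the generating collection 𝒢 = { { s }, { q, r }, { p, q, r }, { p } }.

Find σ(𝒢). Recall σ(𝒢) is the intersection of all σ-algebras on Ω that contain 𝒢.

Take S₀ = 𝒢 ∪ {∅, Ω} = { {  }, { p }, { s }, { q, r }, { p, q, r }, Ω }.
Pass 1. New:
  { p, s }  = ᶜ of { q, r }
  { q, r, s }  = ᶜ of { p }
  |family| = 8
Pass 2: no new sets; the family is a σ-algebra.

σ(𝒢) = { {  }, { p }, { s }, { p, s }, { q, r }, { p, q, r }, { q, r, s }, Ω }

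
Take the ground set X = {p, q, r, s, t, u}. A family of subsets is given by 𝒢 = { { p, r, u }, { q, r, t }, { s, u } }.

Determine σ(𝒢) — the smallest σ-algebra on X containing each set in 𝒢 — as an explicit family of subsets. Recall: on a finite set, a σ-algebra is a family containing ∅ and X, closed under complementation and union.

Initial family (5 sets): { ∅, { s, u }, { p, r, u }, { q, r, t }, X }.
Iteration 1: +6 →
  { p, s, u }  = ᶜ of { q, r, t }
  { q, s, t }  = ᶜ of { p, r, u }
  { p, q, r, t }  = ᶜ of { s, u }
  { p, r, s, u }  = { p, r, u } ∪ { s, u }
  { p, q, r, t, u }  = { q, r, t } ∪ { p, r, u }
  { q, r, s, t, u }  = { q, r, t } ∪ { s, u }
  (now 11)
Iteration 2 (7 new):
  { p }  = ᶜ of { q, r, s, t, u }
  { s }  = ᶜ of { p, q, r, t, u }
  { q, t }  = ᶜ of { p, r, s, u }
  { q, r, s, t }  = { q, r, t } ∪ { q, s, t }
  { q, s, t, u }  = { s, u } ∪ { q, s, t }
  { p, q, r, s, t }  = { p, q, r, t } ∪ { q, s, t }
  { p, q, s, t, u }  = { p, s, u } ∪ { q, s, t }
  (now 18)
Iteration 3: 7 new —
  { r }  = ᶜ of { p, q, s, t, u }
  { u }  = ᶜ of { p, q, r, s, t }
  { p, r }  = ᶜ of { q, s, t, u }
  { p, s }  = { p } ∪ { s }
  { p, u }  = ᶜ of { q, r, s, t }
  { p, q, t }  = { q, t } ∪ { p }
  { p, q, s, t }  = { p } ∪ { q, s, t }
  (now 25)
Iteration 4. New:
  { r, s }  = { r } ∪ { s }
  { r, u }  = ᶜ of { p, q, s, t }
  { p, r, s }  = { r } ∪ { p, s }
  { q, t, u }  = { q, t } ∪ { u }
  { r, s, u }  = ᶜ of { p, q, t }
  { p, q, t, u }  = { q, t } ∪ { p, u }
  { q, r, t, u }  = ᶜ of { p, s }
  (now 32)
Iteration 5 adds nothing — fixpoint reached.

Therefore σ(𝒢) = { ∅, { p }, { r }, { s }, { u }, { p, r }, { p, s }, { p, u }, { q, t }, { r, s }, { r, u }, { s, u }, { p, q, t }, { p, r, s }, { p, r, u }, { p, s, u }, { q, r, t }, { q, s, t }, { q, t, u }, { r, s, u }, { p, q, r, t }, { p, q, s, t }, { p, q, t, u }, { p, r, s, u }, { q, r, s, t }, { q, r, t, u }, { q, s, t, u }, { p, q, r, s, t }, { p, q, r, t, u }, { p, q, s, t, u }, { q, r, s, t, u }, X } (|σ(𝒢)| = 32).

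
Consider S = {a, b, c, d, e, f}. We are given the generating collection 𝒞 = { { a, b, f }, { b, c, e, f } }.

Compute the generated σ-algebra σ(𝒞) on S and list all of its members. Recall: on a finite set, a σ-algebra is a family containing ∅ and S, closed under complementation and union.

Initial family (4 sets): { ∅, { a, b, f }, { b, c, e, f }, S }.
Step 1 adds 3:
  { a, d }  = { b, c, e, f }ᶜ
  { c, d, e }  = { a, b, f }ᶜ
  { a, b, c, e, f }  = { b, c, e, f } ∪ { a, b, f }
Step 2: +4 →
  { d }  = { a, b, c, e, f }ᶜ
  { a, b, d, f }  = { a, d } ∪ { a, b, f }
  { a, c, d, e }  = { c, d, e } ∪ { a, d }
  { b, c, d, e, f }  = { c, d, e } ∪ { b, c, e, f }
Step 3 (3 new):
  { a }  = { b, c, d, e, f }ᶜ
  { b, f }  = { a, c, d, e }ᶜ
  { c, e }  = { a, b, d, f }ᶜ
Step 4 adds 2:
  { a, c, e }  = { a } ∪ { c, e }
  { b, d, f }  = { d } ∪ { b, f }
Step 5: closed — nothing new.

|σ(𝒞)| = 16.  σ(𝒞) = { ∅, { a }, { d }, { a, d }, { b, f }, { c, e }, { a, b, f }, { a, c, e }, { b, d, f }, { c, d, e }, { a, b, d, f }, { a, c, d, e }, { b, c, e, f }, { a, b, c, e, f }, { b, c, d, e, f }, S }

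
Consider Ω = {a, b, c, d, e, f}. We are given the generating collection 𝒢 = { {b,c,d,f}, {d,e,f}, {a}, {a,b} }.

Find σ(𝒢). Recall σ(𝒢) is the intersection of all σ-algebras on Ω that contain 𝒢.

σ(𝒢) = { ∅, {a}, {b}, {c}, {e}, {a,b}, {a,c}, {a,e}, {b,c}, {b,e}, {c,e}, {d,f}, {a,b,c}, {a,b,e}, {a,c,e}, {a,d,f}, {b,c,e}, {b,d,f}, {c,d,f}, {d,e,f}, {a,b,c,e}, {a,b,d,f}, {a,c,d,f}, {a,d,e,f}, {b,c,d,f}, {b,d,e,f}, {c,d,e,f}, {a,b,c,d,f}, {a,b,d,e,f}, {a,c,d,e,f}, {b,c,d,e,f}, Ω }

Trace:
Initial family (6 sets): { ∅, {a}, {a,b}, {d,e,f}, {b,c,d,f}, Ω }.
Step 1 (7 new):
  {a,e}  = {b,c,d,f}ᶜ
  {a,b,c}  = {d,e,f}ᶜ
  {a,d,e,f}  = {d,e,f} ∪ {a}
  {c,d,e,f}  = {a,b}ᶜ
  {a,b,c,d,f}  = {b,c,d,f} ∪ {a,b}
  {a,b,d,e,f}  = {a,b} ∪ {d,e,f}
  {b,c,d,e,f}  = {a}ᶜ
  [13 total]
Step 2. New:
  {c}  = {a,b,d,e,f}ᶜ
  {e}  = {a,b,c,d,f}ᶜ
  {b,c}  = {a,d,e,f}ᶜ
  {a,b,e}  = {a,b} ∪ {a,e}
  {a,b,c,e}  = {a,b,c} ∪ {a,e}
  {a,c,d,e,f}  = {c,d,e,f} ∪ {a,d,e,f}
  [19 total]
Step 3: +7 →
  {b}  = {a,c,d,e,f}ᶜ
  {a,c}  = {c} ∪ {a}
  {c,e}  = {e} ∪ {c}
  {d,f}  = {a,b,c,e}ᶜ
  {a,c,e}  = {a,e} ∪ {c}
  {b,c,e}  = {e} ∪ {b,c}
  {c,d,f}  = {a,b,e}ᶜ
  [26 total]
Step 4: +6 →
  {b,e}  = {b} ∪ {e}
  {a,d,f}  = {b,c,e}ᶜ
  {b,d,f}  = {a,c,e}ᶜ
  {a,b,d,f}  = {c,e}ᶜ
  {a,c,d,f}  = {a,c} ∪ {c,d,f}
  {b,d,e,f}  = {a,c}ᶜ
  [32 total]
Step 5: already closed under ᶜ and ∪.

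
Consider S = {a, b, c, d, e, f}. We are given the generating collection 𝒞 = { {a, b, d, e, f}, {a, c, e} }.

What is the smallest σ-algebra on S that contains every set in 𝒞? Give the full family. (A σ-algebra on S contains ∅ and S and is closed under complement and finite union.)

|σ(𝒞)| = 8.  σ(𝒞) = { {}, {c}, {a, e}, {a, c, e}, {b, d, f}, {b, c, d, f}, {a, b, d, e, f}, S }

Working:
Start: 𝒞 ∪ {∅, S} = { {}, {a, c, e}, {a, b, d, e, f}, S }.
Step 1 (2 new):
  {c}  = complement {a, b, d, e, f}
  {b, d, f}  = complement {a, c, e}
  — 6 sets.
Step 2 (1 new):
  {b, c, d, f}  = {b, d, f} ∪ {c}
  — 7 sets.
Step 3 (1 new):
  {a, e}  = complement {b, c, d, f}
  — 8 sets.
Step 4: closed — nothing new.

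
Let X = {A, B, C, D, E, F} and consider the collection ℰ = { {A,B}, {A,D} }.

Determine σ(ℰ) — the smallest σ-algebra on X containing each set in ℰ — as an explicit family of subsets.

Start: ℰ ∪ {∅, X} = { ∅, {A,B}, {A,D}, X }.
Iteration 1 (3 new):
  {A,B,D}  = {A,B} ∪ {A,D}
  {B,C,E,F}  = ᶜ of {A,D}
  {C,D,E,F}  = ᶜ of {A,B}
  (now 7)
Iteration 2 (4 new):
  {C,E,F}  = ᶜ of {A,B,D}
  {A,B,C,E,F}  = {A,B} ∪ {B,C,E,F}
  {A,C,D,E,F}  = {A,D} ∪ {C,D,E,F}
  {B,C,D,E,F}  = {C,D,E,F} ∪ {B,C,E,F}
  (now 11)
Iteration 3: +3 →
  {A}  = ᶜ of {B,C,D,E,F}
  {B}  = ᶜ of {A,C,D,E,F}
  {D}  = ᶜ of {A,B,C,E,F}
  (now 14)
Iteration 4 (2 new):
  {B,D}  = {D} ∪ {B}
  {A,C,E,F}  = {A} ∪ {C,E,F}
  (now 16)
Iteration 5: stable.

Hence σ(ℰ) has 16 members: { ∅, {A}, {B}, {D}, {A,B}, {A,D}, {B,D}, {A,B,D}, {C,E,F}, {A,C,E,F}, {B,C,E,F}, {C,D,E,F}, {A,B,C,E,F}, {A,C,D,E,F}, {B,C,D,E,F}, X }.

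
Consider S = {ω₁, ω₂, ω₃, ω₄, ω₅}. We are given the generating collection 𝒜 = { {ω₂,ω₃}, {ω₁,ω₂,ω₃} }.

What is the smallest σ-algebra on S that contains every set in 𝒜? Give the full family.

σ(𝒜) (8 sets): { {}, {ω₁}, {ω₂,ω₃}, {ω₄,ω₅}, {ω₁,ω₂,ω₃}, {ω₁,ω₄,ω₅}, {ω₂,ω₃,ω₄,ω₅}, S }

Check:
Take S₀ = 𝒜 ∪ {∅, S} = { {}, {ω₂,ω₃}, {ω₁,ω₂,ω₃}, S }.
Iteration 1 (2 new):
  {ω₄,ω₅}  = complement {ω₁,ω₂,ω₃}
  {ω₁,ω₄,ω₅}  = complement {ω₂,ω₃}
  |family| = 6
Iteration 2: +1 →
  {ω₂,ω₃,ω₄,ω₅}  = {ω₄,ω₅} ∪ {ω₂,ω₃}
  |family| = 7
Iteration 3. New:
  {ω₁}  = complement {ω₂,ω₃,ω₄,ω₅}
  |family| = 8
After Iteration 4 the family is unchanged; done.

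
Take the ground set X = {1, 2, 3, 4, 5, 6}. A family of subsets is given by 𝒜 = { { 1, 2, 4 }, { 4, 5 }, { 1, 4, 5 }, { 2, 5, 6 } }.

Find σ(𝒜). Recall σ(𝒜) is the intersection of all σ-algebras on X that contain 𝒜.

Start: 𝒜 ∪ {∅, X} = { {  }, { 4, 5 }, { 1, 2, 4 }, { 1, 4, 5 }, { 2, 5, 6 }, X }.
Iteration 1 adds 7:
  { 1, 3, 4 }  = { 2, 5, 6 }ᶜ
  { 2, 3, 6 }  = { 1, 4, 5 }ᶜ
  { 3, 5, 6 }  = { 1, 2, 4 }ᶜ
  { 1, 2, 3, 6 }  = { 4, 5 }ᶜ
  { 1, 2, 4, 5 }  = { 1, 4, 5 } ∪ { 1, 2, 4 }
  { 2, 4, 5, 6 }  = { 4, 5 } ∪ { 2, 5, 6 }
  { 1, 2, 4, 5, 6 }  = { 1, 4, 5 } ∪ { 2, 5, 6 }
Iteration 2: 12 new —
  { 3 }  = { 1, 2, 4, 5, 6 }ᶜ
  { 1, 3 }  = { 2, 4, 5, 6 }ᶜ
  { 3, 6 }  = { 1, 2, 4, 5 }ᶜ
  { 1, 2, 3, 4 }  = { 1, 2, 4 } ∪ { 1, 3, 4 }
  { 1, 3, 4, 5 }  = { 1, 4, 5 } ∪ { 1, 3, 4 }
  { 2, 3, 5, 6 }  = { 2, 3, 6 } ∪ { 2, 5, 6 }
  { 3, 4, 5, 6 }  = { 4, 5 } ∪ { 3, 5, 6 }
  { 1, 2, 3, 4, 5 }  = { 1, 2, 4, 5 } ∪ { 1, 3, 4 }
  { 1, 2, 3, 4, 6 }  = { 2, 3, 6 } ∪ { 1, 2, 4 }
  { 1, 2, 3, 5, 6 }  = { 2, 5, 6 } ∪ { 1, 2, 3, 6 }
  { 1, 3, 4, 5, 6 }  = { 1, 4, 5 } ∪ { 3, 5, 6 }
  { 2, 3, 4, 5, 6 }  = { 2, 3, 6 } ∪ { 4, 5 }
Iteration 3 (13 new):
  { 1 }  = { 2, 3, 4, 5, 6 }ᶜ
  { 2 }  = { 1, 3, 4, 5, 6 }ᶜ
  { 4 }  = { 1, 2, 3, 5, 6 }ᶜ
  { 5 }  = { 1, 2, 3, 4, 6 }ᶜ
  { 6 }  = { 1, 2, 3, 4, 5 }ᶜ
  { 1, 2 }  = { 3, 4, 5, 6 }ᶜ
  { 1, 4 }  = { 2, 3, 5, 6 }ᶜ
  { 2, 6 }  = { 1, 3, 4, 5 }ᶜ
  { 5, 6 }  = { 1, 2, 3, 4 }ᶜ
  { 1, 3, 6 }  = { 1, 3 } ∪ { 3, 6 }
  { 3, 4, 5 }  = { 4, 5 } ∪ { 3 }
  { 1, 3, 4, 6 }  = { 1, 3, 4 } ∪ { 3, 6 }
  { 1, 3, 5, 6 }  = { 1, 3 } ∪ { 3, 5, 6 }
Iteration 4 (23 new):
  { 1, 5 }  = { 1 } ∪ { 5 }
  { 1, 6 }  = { 1 } ∪ { 6 }
  { 2, 3 }  = { 2 } ∪ { 3 }
  { 2, 4 }  = { 1, 3, 5, 6 }ᶜ
  { 2, 5 }  = { 1, 3, 4, 6 }ᶜ
  { 3, 4 }  = { 3 } ∪ { 4 }
  { 3, 5 }  = { 3 } ∪ { 5 }
  { 4, 6 }  = { 4 } ∪ { 6 }
  { 1, 2, 3 }  = { 2 } ∪ { 1, 3 }
  { 1, 2, 5 }  = { 1, 2 } ∪ { 5 }
  { 1, 2, 6 }  = { 3, 4, 5 }ᶜ
  { 1, 3, 5 }  = { 1, 3 } ∪ { 5 }
  { 1, 4, 6 }  = { 1, 4 } ∪ { 6 }
  { 1, 5, 6 }  = { 1 } ∪ { 5, 6 }
  { 2, 4, 5 }  = { 1, 3, 6 }ᶜ
  { 2, 4, 6 }  = { 2, 6 } ∪ { 4 }
  { 3, 4, 6 }  = { 3, 6 } ∪ { 4 }
  { 4, 5, 6 }  = { 4, 5 } ∪ { 5, 6 }
  { 1, 2, 4, 6 }  = { 2, 6 } ∪ { 1, 2, 4 }
  { 1, 2, 5, 6 }  = { 1, 2 } ∪ { 5, 6 }
  { 1, 4, 5, 6 }  = { 5, 6 } ∪ { 1, 4 }
  { 2, 3, 4, 5 }  = { 2 } ∪ { 3, 4, 5 }
  { 2, 3, 4, 6 }  = { 2, 3, 6 } ∪ { 4 }
Iteration 5: 3 new —
  { 2, 3, 4 }  = { 1, 5, 6 }ᶜ
  { 2, 3, 5 }  = { 1, 4, 6 }ᶜ
  { 1, 2, 3, 5 }  = { 4, 6 }ᶜ
After Iteration 6 the family is unchanged; done.

Hence σ(𝒜) has 64 members: { {  }, { 1 }, { 2 }, { 3 }, { 4 }, { 5 }, { 6 }, { 1, 2 }, { 1, 3 }, { 1, 4 }, { 1, 5 }, { 1, 6 }, { 2, 3 }, { 2, 4 }, { 2, 5 }, { 2, 6 }, { 3, 4 }, { 3, 5 }, { 3, 6 }, { 4, 5 }, { 4, 6 }, { 5, 6 }, { 1, 2, 3 }, { 1, 2, 4 }, { 1, 2, 5 }, { 1, 2, 6 }, { 1, 3, 4 }, { 1, 3, 5 }, { 1, 3, 6 }, { 1, 4, 5 }, { 1, 4, 6 }, { 1, 5, 6 }, { 2, 3, 4 }, { 2, 3, 5 }, { 2, 3, 6 }, { 2, 4, 5 }, { 2, 4, 6 }, { 2, 5, 6 }, { 3, 4, 5 }, { 3, 4, 6 }, { 3, 5, 6 }, { 4, 5, 6 }, { 1, 2, 3, 4 }, { 1, 2, 3, 5 }, { 1, 2, 3, 6 }, { 1, 2, 4, 5 }, { 1, 2, 4, 6 }, { 1, 2, 5, 6 }, { 1, 3, 4, 5 }, { 1, 3, 4, 6 }, { 1, 3, 5, 6 }, { 1, 4, 5, 6 }, { 2, 3, 4, 5 }, { 2, 3, 4, 6 }, { 2, 3, 5, 6 }, { 2, 4, 5, 6 }, { 3, 4, 5, 6 }, { 1, 2, 3, 4, 5 }, { 1, 2, 3, 4, 6 }, { 1, 2, 3, 5, 6 }, { 1, 2, 4, 5, 6 }, { 1, 3, 4, 5, 6 }, { 2, 3, 4, 5, 6 }, X }.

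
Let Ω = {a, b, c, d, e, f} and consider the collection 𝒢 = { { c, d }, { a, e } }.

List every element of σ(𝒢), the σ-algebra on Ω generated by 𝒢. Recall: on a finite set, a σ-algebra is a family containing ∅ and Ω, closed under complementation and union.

σ(𝒢) = { ∅, { a, e }, { b, f }, { c, d }, { a, b, e, f }, { a, c, d, e }, { b, c, d, f }, Ω }

Trace:
Start: 𝒢 ∪ {∅, Ω} = { ∅, { a, e }, { c, d }, Ω }.
Iteration 1: +3 →
  { a, b, e, f }  = { c, d }ᶜ
  { a, c, d, e }  = { c, d } ∪ { a, e }
  { b, c, d, f }  = { a, e }ᶜ
  |family| = 7
Iteration 2: +1 →
  { b, f }  = { a, c, d, e }ᶜ
  |family| = 8
Iteration 3 adds nothing — fixpoint reached.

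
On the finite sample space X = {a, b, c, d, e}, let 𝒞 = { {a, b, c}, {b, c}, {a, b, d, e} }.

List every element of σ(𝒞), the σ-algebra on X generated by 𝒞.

σ(𝒞) (16 sets): { {}, {a}, {b}, {c}, {a, b}, {a, c}, {b, c}, {d, e}, {a, b, c}, {a, d, e}, {b, d, e}, {c, d, e}, {a, b, d, e}, {a, c, d, e}, {b, c, d, e}, X }

Check:
Initial family (5 sets): { {}, {b, c}, {a, b, c}, {a, b, d, e}, X }.
Iteration 1 (3 new):
  {c}  = complement {a, b, d, e}
  {d, e}  = complement {a, b, c}
  {a, d, e}  = complement {b, c}
  |family| = 8
Iteration 2: +3 →
  {c, d, e}  = {d, e} ∪ {c}
  {a, c, d, e}  = {a, d, e} ∪ {c}
  {b, c, d, e}  = {d, e} ∪ {b, c}
  |family| = 11
Iteration 3 adds 3:
  {a}  = complement {b, c, d, e}
  {b}  = complement {a, c, d, e}
  {a, b}  = complement {c, d, e}
  |family| = 14
Iteration 4 (2 new):
  {a, c}  = {c} ∪ {a}
  {b, d, e}  = {d, e} ∪ {b}
  |family| = 16
Iteration 5: stable.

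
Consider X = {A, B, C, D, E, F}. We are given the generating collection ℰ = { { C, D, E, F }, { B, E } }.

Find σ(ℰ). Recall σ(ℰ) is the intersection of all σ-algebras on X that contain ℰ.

Begin from { {  }, { B, E }, { C, D, E, F }, X } (that is, ℰ plus ∅ and X).
Round 1: +3 →
  { A, B }  = ᶜ of { C, D, E, F }
  { A, C, D, F }  = ᶜ of { B, E }
  { B, C, D, E, F }  = { B, E } ∪ { C, D, E, F }
  |family| = 7
Round 2: +4 →
  { A }  = ᶜ of { B, C, D, E, F }
  { A, B, E }  = { B, E } ∪ { A, B }
  { A, B, C, D, F }  = { A, B } ∪ { A, C, D, F }
  { A, C, D, E, F }  = { A, C, D, F } ∪ { C, D, E, F }
  |family| = 11
Round 3 adds 3:
  { B }  = ᶜ of { A, C, D, E, F }
  { E }  = ᶜ of { A, B, C, D, F }
  { C, D, F }  = ᶜ of { A, B, E }
  |family| = 14
Round 4 (2 new):
  { A, E }  = { E } ∪ { A }
  { B, C, D, F }  = { C, D, F } ∪ { B }
  |family| = 16
After Round 5 the family is unchanged; done.

|σ(ℰ)| = 16.  σ(ℰ) = { {  }, { A }, { B }, { E }, { A, B }, { A, E }, { B, E }, { A, B, E }, { C, D, F }, { A, C, D, F }, { B, C, D, F }, { C, D, E, F }, { A, B, C, D, F }, { A, C, D, E, F }, { B, C, D, E, F }, X }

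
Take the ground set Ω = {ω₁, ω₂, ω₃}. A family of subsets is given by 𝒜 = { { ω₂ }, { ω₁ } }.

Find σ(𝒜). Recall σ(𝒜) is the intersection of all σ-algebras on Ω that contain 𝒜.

σ(𝒜) = { ∅, { ω₁ }, { ω₂ }, { ω₃ }, { ω₁, ω₂ }, { ω₁, ω₃ }, { ω₂, ω₃ }, Ω }

Working:
Seed the family with 𝒜 together with ∅ and Ω: { ∅, { ω₁ }, { ω₂ }, Ω }.
Iteration 1. New:
  { ω₁, ω₂ }  = { ω₂ } ∪ { ω₁ }
  { ω₁, ω₃ }  = { ω₂ }ᶜ
  { ω₂, ω₃ }  = { ω₁ }ᶜ
  [7 total]
Iteration 2. New:
  { ω₃ }  = { ω₁, ω₂ }ᶜ
  [8 total]
Iteration 3: stable.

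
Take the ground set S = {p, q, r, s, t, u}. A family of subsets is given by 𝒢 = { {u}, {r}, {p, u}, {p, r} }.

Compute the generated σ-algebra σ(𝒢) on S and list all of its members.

Answer: σ(𝒢) = { ∅, {p}, {r}, {u}, {p, r}, {p, u}, {r, u}, {p, r, u}, {q, s, t}, {p, q, s, t}, {q, r, s, t}, {q, s, t, u}, {p, q, r, s, t}, {p, q, s, t, u}, {q, r, s, t, u}, S }

Check:
Start: 𝒢 ∪ {∅, S} = { ∅, {r}, {u}, {p, r}, {p, u}, S }.
Pass 1 adds 6:
  {r, u}  = {r} ∪ {u}
  {p, r, u}  = {r} ∪ {p, u}
  {q, r, s, t}  = {p, u}ᶜ
  {q, s, t, u}  = {p, r}ᶜ
  {p, q, r, s, t}  = {u}ᶜ
  {p, q, s, t, u}  = {r}ᶜ
  — 12 sets.
Pass 2. New:
  {q, s, t}  = {p, r, u}ᶜ
  {p, q, s, t}  = {r, u}ᶜ
  {q, r, s, t, u}  = {q, r, s, t} ∪ {u}
  — 15 sets.
Pass 3: +1 →
  {p}  = {q, r, s, t, u}ᶜ
  — 16 sets.
Pass 4: stable.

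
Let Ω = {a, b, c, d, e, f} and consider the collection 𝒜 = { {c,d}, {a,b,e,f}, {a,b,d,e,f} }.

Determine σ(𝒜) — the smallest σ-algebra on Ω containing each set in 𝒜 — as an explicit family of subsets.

Answer: σ(𝒜) = { {}, {c}, {d}, {c,d}, {a,b,e,f}, {a,b,c,e,f}, {a,b,d,e,f}, Ω }

Working:
Initial family (5 sets): { {}, {c,d}, {a,b,e,f}, {a,b,d,e,f}, Ω }.
Iteration 1 (1 new):
  {c}  = ᶜ of {a,b,d,e,f}
  [6 total]
Iteration 2 adds 1:
  {a,b,c,e,f}  = {c} ∪ {a,b,e,f}
  [7 total]
Iteration 3: 1 new —
  {d}  = ᶜ of {a,b,c,e,f}
  [8 total]
Iteration 4: stable.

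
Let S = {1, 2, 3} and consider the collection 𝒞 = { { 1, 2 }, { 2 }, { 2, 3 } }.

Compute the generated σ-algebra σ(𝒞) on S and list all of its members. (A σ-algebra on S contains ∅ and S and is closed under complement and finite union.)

Answer: σ(𝒞) = { ∅, { 1 }, { 2 }, { 3 }, { 1, 2 }, { 1, 3 }, { 2, 3 }, S }

Derivation:
Initial family (5 sets): { ∅, { 2 }, { 1, 2 }, { 2, 3 }, S }.
Pass 1: 3 new —
  { 1 }  = complement { 2, 3 }
  { 3 }  = complement { 1, 2 }
  { 1, 3 }  = complement { 2 }
  (now 8)
After Pass 2 the family is unchanged; done.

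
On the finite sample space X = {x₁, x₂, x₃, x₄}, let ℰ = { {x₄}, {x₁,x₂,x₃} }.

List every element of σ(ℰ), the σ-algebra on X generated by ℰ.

Answer: σ(ℰ) = { ∅, {x₄}, {x₁,x₂,x₃}, X }

Trace:
Seed the family with ℰ together with ∅ and X: { ∅, {x₄}, {x₁,x₂,x₃}, X }.
Step 1: already closed under ᶜ and ∪.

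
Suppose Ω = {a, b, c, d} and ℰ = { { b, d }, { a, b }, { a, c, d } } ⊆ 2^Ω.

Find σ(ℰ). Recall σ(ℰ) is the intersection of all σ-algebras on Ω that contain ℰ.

Start: ℰ ∪ {∅, Ω} = { ∅, { a, b }, { b, d }, { a, c, d }, Ω }.
Iteration 1 adds 4:
  { b }  = ᶜ of { a, c, d }
  { a, c }  = ᶜ of { b, d }
  { c, d }  = ᶜ of { a, b }
  { a, b, d }  = { a, b } ∪ { b, d }
Iteration 2 (3 new):
  { c }  = ᶜ of { a, b, d }
  { a, b, c }  = { a, b } ∪ { a, c }
  { b, c, d }  = { c, d } ∪ { b }
Iteration 3 (3 new):
  { a }  = ᶜ of { b, c, d }
  { d }  = ᶜ of { a, b, c }
  { b, c }  = { c } ∪ { b }
Iteration 4. New:
  { a, d }  = ᶜ of { b, c }
Iteration 5 adds nothing — fixpoint reached.

σ(ℰ) = { ∅, { a }, { b }, { c }, { d }, { a, b }, { a, c }, { a, d }, { b, c }, { b, d }, { c, d }, { a, b, c }, { a, b, d }, { a, c, d }, { b, c, d }, Ω }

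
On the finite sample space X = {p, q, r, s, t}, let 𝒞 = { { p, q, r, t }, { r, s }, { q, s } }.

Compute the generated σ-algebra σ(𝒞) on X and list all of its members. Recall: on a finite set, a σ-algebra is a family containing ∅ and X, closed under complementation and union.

Initial family (5 sets): { {  }, { q, s }, { r, s }, { p, q, r, t }, X }.
Iteration 1: +4 →
  { s }  = ᶜ of { p, q, r, t }
  { p, q, t }  = ᶜ of { r, s }
  { p, r, t }  = ᶜ of { q, s }
  { q, r, s }  = { r, s } ∪ { q, s }
  (now 9)
Iteration 2 adds 3:
  { p, t }  = ᶜ of { q, r, s }
  { p, q, s, t }  = { p, q, t } ∪ { s }
  { p, r, s, t }  = { r, s } ∪ { p, r, t }
  (now 12)
Iteration 3: +3 →
  { q }  = ᶜ of { p, r, s, t }
  { r }  = ᶜ of { p, q, s, t }
  { p, s, t }  = { p, t } ∪ { s }
  (now 15)
Iteration 4 (1 new):
  { q, r }  = ᶜ of { p, s, t }
  (now 16)
Iteration 5: closed — nothing new.

Therefore σ(𝒞) = { {  }, { q }, { r }, { s }, { p, t }, { q, r }, { q, s }, { r, s }, { p, q, t }, { p, r, t }, { p, s, t }, { q, r, s }, { p, q, r, t }, { p, q, s, t }, { p, r, s, t }, X } (|σ(𝒞)| = 16).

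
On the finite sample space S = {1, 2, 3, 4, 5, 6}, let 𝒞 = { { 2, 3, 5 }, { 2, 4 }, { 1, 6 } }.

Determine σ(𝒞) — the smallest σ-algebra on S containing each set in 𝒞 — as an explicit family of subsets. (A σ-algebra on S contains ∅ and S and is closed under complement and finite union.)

Answer: σ(𝒞) = { ∅, { 2 }, { 4 }, { 1, 6 }, { 2, 4 }, { 3, 5 }, { 1, 2, 6 }, { 1, 4, 6 }, { 2, 3, 5 }, { 3, 4, 5 }, { 1, 2, 4, 6 }, { 1, 3, 5, 6 }, { 2, 3, 4, 5 }, { 1, 2, 3, 5, 6 }, { 1, 3, 4, 5, 6 }, S }

Working:
Start: 𝒞 ∪ {∅, S} = { ∅, { 1, 6 }, { 2, 4 }, { 2, 3, 5 }, S }.
Step 1 adds 5:
  { 1, 4, 6 }  = ᶜ of { 2, 3, 5 }
  { 1, 2, 4, 6 }  = { 1, 6 } ∪ { 2, 4 }
  { 1, 3, 5, 6 }  = ᶜ of { 2, 4 }
  { 2, 3, 4, 5 }  = ᶜ of { 1, 6 }
  { 1, 2, 3, 5, 6 }  = { 2, 3, 5 } ∪ { 1, 6 }
  [10 total]
Step 2. New:
  { 4 }  = ᶜ of { 1, 2, 3, 5, 6 }
  { 3, 5 }  = ᶜ of { 1, 2, 4, 6 }
  { 1, 3, 4, 5, 6 }  = { 1, 3, 5, 6 } ∪ { 1, 4, 6 }
  [13 total]
Step 3: +2 →
  { 2 }  = ᶜ of { 1, 3, 4, 5, 6 }
  { 3, 4, 5 }  = { 4 } ∪ { 3, 5 }
  [15 total]
Step 4. New:
  { 1, 2, 6 }  = ᶜ of { 3, 4, 5 }
  [16 total]
Step 5: stable.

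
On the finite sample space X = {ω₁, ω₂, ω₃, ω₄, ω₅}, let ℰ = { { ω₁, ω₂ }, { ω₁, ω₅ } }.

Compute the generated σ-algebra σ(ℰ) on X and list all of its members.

Begin from { ∅, { ω₁, ω₂ }, { ω₁, ω₅ }, X } (that is, ℰ plus ∅ and X).
Pass 1 adds 3:
  { ω₁, ω₂, ω₅ }  = { ω₁, ω₂ } ∪ { ω₁, ω₅ }
  { ω₂, ω₃, ω₄ }  = ᶜ of { ω₁, ω₅ }
  { ω₃, ω₄, ω₅ }  = ᶜ of { ω₁, ω₂ }
  |family| = 7
Pass 2: 4 new —
  { ω₃, ω₄ }  = ᶜ of { ω₁, ω₂, ω₅ }
  { ω₁, ω₂, ω₃, ω₄ }  = { ω₂, ω₃, ω₄ } ∪ { ω₁, ω₂ }
  { ω₁, ω₃, ω₄, ω₅ }  = { ω₃, ω₄, ω₅ } ∪ { ω₁, ω₅ }
  { ω₂, ω₃, ω₄, ω₅ }  = { ω₃, ω₄, ω₅ } ∪ { ω₂, ω₃, ω₄ }
  |family| = 11
Pass 3 (3 new):
  { ω₁ }  = ᶜ of { ω₂, ω₃, ω₄, ω₅ }
  { ω₂ }  = ᶜ of { ω₁, ω₃, ω₄, ω₅ }
  { ω₅ }  = ᶜ of { ω₁, ω₂, ω₃, ω₄ }
  |family| = 14
Pass 4: 2 new —
  { ω₂, ω₅ }  = { ω₂ } ∪ { ω₅ }
  { ω₁, ω₃, ω₄ }  = { ω₃, ω₄ } ∪ { ω₁ }
  |family| = 16
After Pass 5 the family is unchanged; done.

Therefore σ(ℰ) = { ∅, { ω₁ }, { ω₂ }, { ω₅ }, { ω₁, ω₂ }, { ω₁, ω₅ }, { ω₂, ω₅ }, { ω₃, ω₄ }, { ω₁, ω₂, ω₅ }, { ω₁, ω₃, ω₄ }, { ω₂, ω₃, ω₄ }, { ω₃, ω₄, ω₅ }, { ω₁, ω₂, ω₃, ω₄ }, { ω₁, ω₃, ω₄, ω₅ }, { ω₂, ω₃, ω₄, ω₅ }, X } (|σ(ℰ)| = 16).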